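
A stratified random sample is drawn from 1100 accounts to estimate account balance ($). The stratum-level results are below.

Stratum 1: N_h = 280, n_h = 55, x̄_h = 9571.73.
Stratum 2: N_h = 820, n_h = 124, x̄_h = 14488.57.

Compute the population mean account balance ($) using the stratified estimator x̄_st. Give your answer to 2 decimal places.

x̄_st ≈ 13237.01

N = Σ N_h = 1100. Stratum weights W_h = N_h/N.
x̄_st = (280·9571.73 + 820·14488.57) / 1100 = 13237.0107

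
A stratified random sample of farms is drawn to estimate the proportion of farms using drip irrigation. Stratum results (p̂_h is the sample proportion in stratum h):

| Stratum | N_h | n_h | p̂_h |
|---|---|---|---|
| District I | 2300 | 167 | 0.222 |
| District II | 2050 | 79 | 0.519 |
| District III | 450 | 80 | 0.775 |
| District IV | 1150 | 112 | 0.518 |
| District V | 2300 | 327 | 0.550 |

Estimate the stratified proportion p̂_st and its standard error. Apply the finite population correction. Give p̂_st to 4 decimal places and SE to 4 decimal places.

p̂_st ≈ 0.4587, SE ≈ 0.0190

N = 8250; stratum weights W_h = N_h/N.
p̂_st = Σ W_h p̂_h = (2300·0.222 + 2050·0.519 + 450·0.775 + 1150·0.518 + 2300·0.550)/8250 = 0.45867
V̂(p̂_st) = Σ W_h² (1 − n_h/N_h) p̂_h(1−p̂_h)/(n_h−1):
  stratum District I: (2300/8250)²·(1 − 167/2300)·0.222·0.778/166 = 7.49955e-05
  stratum District II: (2050/8250)²·(1 − 79/2050)·0.519·0.481/78 = 0.000189999
  stratum District III: (450/8250)²·(1 − 80/450)·0.775·0.225/79 = 5.39962e-06
  stratum District IV: (1150/8250)²·(1 − 112/1150)·0.518·0.482/111 = 3.94495e-05
  stratum District V: (2300/8250)²·(1 − 327/2300)·0.550·0.450/326 = 5.0618e-05
V̂(p̂_st) = 0.000360461; SE = √V̂ = 0.0189858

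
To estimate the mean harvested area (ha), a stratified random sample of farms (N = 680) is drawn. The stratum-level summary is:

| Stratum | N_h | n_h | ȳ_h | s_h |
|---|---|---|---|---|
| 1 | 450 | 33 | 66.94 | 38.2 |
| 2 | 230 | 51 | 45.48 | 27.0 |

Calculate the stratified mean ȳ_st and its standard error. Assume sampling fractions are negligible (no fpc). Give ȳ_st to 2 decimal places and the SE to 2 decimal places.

ȳ_st = Σ W_h ȳ_h = (450·66.94 + 230·45.48)/680 = 59.68147
V̂(ȳ_st) = Σ W_h² s_h²/n_h, with W_h = N_h/N and N = 680:
  stratum 1: (450/680)²·38.2²/33 = 19.3651
  stratum 2: (230/680)²·27.0²/51 = 1.63529
V̂(ȳ_st) = 21.0004
SE(ȳ_st) = √21.0004 = 4.58262

ȳ_st ≈ 59.68, SE ≈ 4.58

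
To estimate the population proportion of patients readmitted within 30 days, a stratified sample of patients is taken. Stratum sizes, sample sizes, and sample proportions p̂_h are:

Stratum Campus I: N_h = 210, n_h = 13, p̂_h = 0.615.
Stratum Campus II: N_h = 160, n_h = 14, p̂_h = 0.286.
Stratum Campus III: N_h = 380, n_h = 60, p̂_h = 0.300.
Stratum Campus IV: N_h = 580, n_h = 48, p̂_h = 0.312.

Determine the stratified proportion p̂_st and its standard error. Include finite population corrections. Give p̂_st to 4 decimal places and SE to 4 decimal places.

p̂_st ≈ 0.3533, SE ≈ 0.0414

N = 1330; stratum weights W_h = N_h/N.
p̂_st = Σ W_h p̂_h = (210·0.615 + 160·0.286 + 380·0.300 + 580·0.312)/1330 = 0.35329
V̂(p̂_st) = Σ W_h² (1 − n_h/N_h) p̂_h(1−p̂_h)/(n_h−1):
  stratum Campus I: (210/1330)²·(1 − 13/210)·0.615·0.385/12 = 0.000461463
  stratum Campus II: (160/1330)²·(1 − 14/160)·0.286·0.714/13 = 0.000207439
  stratum Campus III: (380/1330)²·(1 − 60/380)·0.300·0.700/59 = 0.000244679
  stratum Campus IV: (580/1330)²·(1 − 48/580)·0.312·0.688/47 = 0.000796676
V̂(p̂_st) = 0.00171026; SE = √V̂ = 0.0413553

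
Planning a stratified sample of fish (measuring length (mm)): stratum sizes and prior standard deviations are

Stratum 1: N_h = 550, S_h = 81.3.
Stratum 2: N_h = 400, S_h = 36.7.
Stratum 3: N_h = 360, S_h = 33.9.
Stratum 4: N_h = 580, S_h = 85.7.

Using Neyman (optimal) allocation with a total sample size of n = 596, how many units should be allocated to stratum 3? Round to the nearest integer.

Neyman allocation: n_h = n · N_h S_h / Σ N_i S_i, with n = 596.
  stratum 1: N_h·S_h = 550·81.3 = 44715.00
  stratum 2: N_h·S_h = 400·36.7 = 14680.00
  stratum 3: N_h·S_h = 360·33.9 = 12204.00
  stratum 4: N_h·S_h = 580·85.7 = 49706.00
Σ N_h S_h = 121305.00
n for stratum 3 = 596·12204.00/121305.00 = 59.961 → 60

60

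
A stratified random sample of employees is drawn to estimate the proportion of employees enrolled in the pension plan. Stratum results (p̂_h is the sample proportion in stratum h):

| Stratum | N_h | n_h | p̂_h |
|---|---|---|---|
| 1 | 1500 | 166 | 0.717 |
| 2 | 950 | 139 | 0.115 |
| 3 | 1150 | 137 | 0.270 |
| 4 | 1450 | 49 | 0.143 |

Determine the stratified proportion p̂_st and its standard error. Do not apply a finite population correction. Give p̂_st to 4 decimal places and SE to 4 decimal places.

p̂_st ≈ 0.3371, SE ≈ 0.0205

N = 5050; stratum weights W_h = N_h/N.
p̂_st = Σ W_h p̂_h = (1500·0.717 + 950·0.115 + 1150·0.270 + 1450·0.143)/5050 = 0.33715
V̂(p̂_st) = Σ W_h² p̂_h(1−p̂_h)/(n_h−1):
  stratum 1: (1500/5050)²·0.717·0.283/165 = 0.000108498
  stratum 2: (950/5050)²·0.115·0.885/138 = 2.60992e-05
  stratum 3: (1150/5050)²·0.270·0.730/136 = 7.51555e-05
  stratum 4: (1450/5050)²·0.143·0.857/48 = 0.000210489
V̂(p̂_st) = 0.000420241; SE = √V̂ = 0.0204998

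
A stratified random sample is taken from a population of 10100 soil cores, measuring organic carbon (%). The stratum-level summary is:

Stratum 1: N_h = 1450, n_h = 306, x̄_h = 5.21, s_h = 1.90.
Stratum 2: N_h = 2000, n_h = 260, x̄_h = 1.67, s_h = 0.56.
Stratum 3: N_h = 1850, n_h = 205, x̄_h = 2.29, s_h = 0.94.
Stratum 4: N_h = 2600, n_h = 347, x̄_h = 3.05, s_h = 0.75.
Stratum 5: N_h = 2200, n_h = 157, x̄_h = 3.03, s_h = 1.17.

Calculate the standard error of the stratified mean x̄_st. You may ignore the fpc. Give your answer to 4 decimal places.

SE(x̄_st) ≈ 0.0309

V̂(x̄_st) = Σ W_h² s_h²/n_h, with W_h = N_h/N and N = 10100:
  stratum 1: (1450/10100)²·1.90²/306 = 0.000243153
  stratum 2: (2000/10100)²·0.56²/260 = 4.72955e-05
  stratum 3: (1850/10100)²·0.94²/205 = 0.000144611
  stratum 4: (2600/10100)²·0.75²/347 = 0.000107423
  stratum 5: (2200/10100)²·1.17²/157 = 0.00041369
V̂(x̄_st) = 0.000956172
SE(x̄_st) = √0.000956172 = 0.030922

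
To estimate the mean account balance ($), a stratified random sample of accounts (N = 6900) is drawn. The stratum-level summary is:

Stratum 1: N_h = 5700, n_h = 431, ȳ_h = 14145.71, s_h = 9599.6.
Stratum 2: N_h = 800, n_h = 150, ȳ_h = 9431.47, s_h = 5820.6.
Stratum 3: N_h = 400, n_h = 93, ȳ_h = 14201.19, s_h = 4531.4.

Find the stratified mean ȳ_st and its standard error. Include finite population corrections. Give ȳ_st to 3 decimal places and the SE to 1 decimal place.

ȳ_st ≈ 13602.348, SE ≈ 371.4

ȳ_st = Σ W_h ȳ_h = (5700·14145.71 + 800·9431.47 + 400·14201.19)/6900 = 13602.34768
V̂(ȳ_st) = Σ W_h² (1 − n_h/N_h) s_h²/n_h, with W_h = N_h/N and N = 6900:
  stratum 1: (5700/6900)²·(1 − 431/5700)·9599.6²/431 = 134876
  stratum 2: (800/6900)²·(1 − 150/800)·5820.6²/150 = 2466.89
  stratum 3: (400/6900)²·(1 − 93/400)·4531.4²/93 = 569.485
V̂(ȳ_st) = 137912
SE(ȳ_st) = √137912 = 371.365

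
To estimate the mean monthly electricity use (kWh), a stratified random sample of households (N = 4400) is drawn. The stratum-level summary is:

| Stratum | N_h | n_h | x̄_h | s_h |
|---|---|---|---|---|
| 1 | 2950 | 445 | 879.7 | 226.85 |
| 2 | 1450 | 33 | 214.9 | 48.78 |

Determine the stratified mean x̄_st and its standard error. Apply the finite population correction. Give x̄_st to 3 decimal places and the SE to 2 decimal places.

x̄_st = Σ W_h x̄_h = (2950·879.7 + 1450·214.9)/4400 = 660.61818
V̂(x̄_st) = Σ W_h² (1 − n_h/N_h) s_h²/n_h, with W_h = N_h/N and N = 4400:
  stratum 1: (2950/4400)²·(1 − 445/2950)·226.85²/445 = 44.141
  stratum 2: (1450/4400)²·(1 − 33/1450)·48.78²/33 = 7.65248
V̂(x̄_st) = 51.7935
SE(x̄_st) = √51.7935 = 7.19677

x̄_st ≈ 660.618, SE ≈ 7.20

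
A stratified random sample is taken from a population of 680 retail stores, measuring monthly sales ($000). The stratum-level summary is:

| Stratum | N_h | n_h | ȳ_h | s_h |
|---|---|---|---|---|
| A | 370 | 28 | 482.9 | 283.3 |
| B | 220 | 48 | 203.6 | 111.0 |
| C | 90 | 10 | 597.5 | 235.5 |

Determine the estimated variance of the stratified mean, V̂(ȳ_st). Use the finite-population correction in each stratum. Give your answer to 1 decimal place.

V̂(ȳ_st) ≈ 891.8

V̂(ȳ_st) = Σ W_h² (1 − n_h/N_h) s_h²/n_h, with W_h = N_h/N and N = 680:
  stratum A: (370/680)²·(1 − 28/370)·283.3²/28 = 784.414
  stratum B: (220/680)²·(1 − 48/220)·111.0²/48 = 21.0057
  stratum C: (90/680)²·(1 − 10/90)·235.5²/10 = 86.3568
V̂(ȳ_st) = 891.776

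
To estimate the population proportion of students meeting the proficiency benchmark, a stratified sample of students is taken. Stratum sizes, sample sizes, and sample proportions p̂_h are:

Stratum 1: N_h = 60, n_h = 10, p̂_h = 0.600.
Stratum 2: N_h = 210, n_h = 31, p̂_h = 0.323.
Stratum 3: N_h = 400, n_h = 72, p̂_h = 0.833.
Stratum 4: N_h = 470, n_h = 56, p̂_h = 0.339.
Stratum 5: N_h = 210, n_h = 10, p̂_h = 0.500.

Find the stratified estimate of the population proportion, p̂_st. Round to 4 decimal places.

p̂_st ≈ 0.5195

N = 1350; stratum weights W_h = N_h/N.
p̂_st = Σ W_h p̂_h = (60·0.600 + 210·0.323 + 400·0.833 + 470·0.339 + 210·0.500)/1350 = 0.51953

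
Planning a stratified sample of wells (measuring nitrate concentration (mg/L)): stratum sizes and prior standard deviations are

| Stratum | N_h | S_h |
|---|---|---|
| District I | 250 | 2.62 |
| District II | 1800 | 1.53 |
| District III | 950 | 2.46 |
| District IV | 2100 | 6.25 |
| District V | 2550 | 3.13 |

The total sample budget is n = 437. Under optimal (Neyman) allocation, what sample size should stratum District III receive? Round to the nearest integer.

Neyman allocation: n_h = n · N_h S_h / Σ N_i S_i, with n = 437.
  stratum District I: N_h·S_h = 250·2.62 = 655.00
  stratum District II: N_h·S_h = 1800·1.53 = 2754.00
  stratum District III: N_h·S_h = 950·2.46 = 2337.00
  stratum District IV: N_h·S_h = 2100·6.25 = 13125.00
  stratum District V: N_h·S_h = 2550·3.13 = 7981.50
Σ N_h S_h = 26852.50
n for stratum District III = 437·2337.00/26852.50 = 38.033 → 38

38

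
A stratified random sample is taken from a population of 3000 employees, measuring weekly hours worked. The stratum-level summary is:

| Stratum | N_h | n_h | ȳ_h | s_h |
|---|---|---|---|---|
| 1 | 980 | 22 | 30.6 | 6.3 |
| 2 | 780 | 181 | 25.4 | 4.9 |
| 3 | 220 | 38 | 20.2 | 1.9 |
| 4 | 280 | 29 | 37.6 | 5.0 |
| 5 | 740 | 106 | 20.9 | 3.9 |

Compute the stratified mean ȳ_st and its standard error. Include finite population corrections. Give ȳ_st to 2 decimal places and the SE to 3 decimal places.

ȳ_st = Σ W_h ȳ_h = (980·30.6 + 780·25.4 + 220·20.2 + 280·37.6 + 740·20.9)/3000 = 26.74600
V̂(ȳ_st) = Σ W_h² (1 − n_h/N_h) s_h²/n_h, with W_h = N_h/N and N = 3000:
  stratum 1: (980/3000)²·(1 − 22/980)·6.3²/22 = 0.188195
  stratum 2: (780/3000)²·(1 − 181/780)·4.9²/181 = 0.0068864
  stratum 3: (220/3000)²·(1 − 38/220)·1.9²/38 = 0.000422644
  stratum 4: (280/3000)²·(1 − 29/280)·5.0²/29 = 0.0067318
  stratum 5: (740/3000)²·(1 − 106/740)·3.9²/106 = 0.00748
V̂(ȳ_st) = 0.209716
SE(ȳ_st) = √0.209716 = 0.457947

ȳ_st ≈ 26.75, SE ≈ 0.458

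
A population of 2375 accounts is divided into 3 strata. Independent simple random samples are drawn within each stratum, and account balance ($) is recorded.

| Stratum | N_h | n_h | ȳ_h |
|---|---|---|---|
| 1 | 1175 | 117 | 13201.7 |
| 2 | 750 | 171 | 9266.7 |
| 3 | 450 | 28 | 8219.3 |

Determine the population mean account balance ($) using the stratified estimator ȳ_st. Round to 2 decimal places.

N = Σ N_h = 2375. Stratum weights W_h = N_h/N.
ȳ_st = (1175·13201.7 + 750·9266.7 + 450·8219.3) / 2375 = 11015.0347

ȳ_st ≈ 11015.03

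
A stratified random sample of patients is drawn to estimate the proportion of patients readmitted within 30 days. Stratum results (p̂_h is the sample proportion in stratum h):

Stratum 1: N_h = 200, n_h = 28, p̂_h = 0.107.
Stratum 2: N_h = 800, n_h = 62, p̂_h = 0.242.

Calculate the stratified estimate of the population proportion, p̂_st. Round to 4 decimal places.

p̂_st ≈ 0.2150

N = 1000; stratum weights W_h = N_h/N.
p̂_st = Σ W_h p̂_h = (200·0.107 + 800·0.242)/1000 = 0.21500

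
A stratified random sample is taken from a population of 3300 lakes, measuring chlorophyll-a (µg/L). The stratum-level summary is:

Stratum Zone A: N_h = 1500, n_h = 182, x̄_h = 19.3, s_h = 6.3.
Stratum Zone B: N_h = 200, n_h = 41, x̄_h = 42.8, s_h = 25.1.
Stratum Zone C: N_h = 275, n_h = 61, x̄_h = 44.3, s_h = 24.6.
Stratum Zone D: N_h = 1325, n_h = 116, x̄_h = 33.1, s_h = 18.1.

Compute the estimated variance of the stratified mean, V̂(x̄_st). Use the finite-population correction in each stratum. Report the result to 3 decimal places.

V̂(x̄_st) ≈ 0.554

V̂(x̄_st) = Σ W_h² (1 − n_h/N_h) s_h²/n_h, with W_h = N_h/N and N = 3300:
  stratum Zone A: (1500/3300)²·(1 − 182/1500)·6.3²/182 = 0.0395903
  stratum Zone B: (200/3300)²·(1 − 41/200)·25.1²/41 = 0.0448707
  stratum Zone C: (275/3300)²·(1 − 61/275)·24.6²/61 = 0.0536116
  stratum Zone D: (1325/3300)²·(1 − 116/1325)·18.1²/116 = 0.415445
V̂(x̄_st) = 0.553518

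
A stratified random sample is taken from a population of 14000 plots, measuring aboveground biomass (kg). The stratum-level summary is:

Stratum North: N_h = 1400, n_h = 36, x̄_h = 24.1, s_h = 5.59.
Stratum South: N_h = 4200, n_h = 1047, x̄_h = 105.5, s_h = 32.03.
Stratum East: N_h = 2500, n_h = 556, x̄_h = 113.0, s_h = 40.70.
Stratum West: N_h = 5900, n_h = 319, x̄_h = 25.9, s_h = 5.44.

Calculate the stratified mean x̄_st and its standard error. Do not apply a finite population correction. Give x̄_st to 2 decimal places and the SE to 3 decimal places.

x̄_st = Σ W_h x̄_h = (1400·24.1 + 4200·105.5 + 2500·113.0 + 5900·25.9)/14000 = 65.15357
V̂(x̄_st) = Σ W_h² s_h²/n_h, with W_h = N_h/N and N = 14000:
  stratum North: (1400/14000)²·5.59²/36 = 0.00868003
  stratum South: (4200/14000)²·32.03²/1047 = 0.088188
  stratum East: (2500/14000)²·40.70²/556 = 0.0950031
  stratum West: (5900/14000)²·5.44²/319 = 0.0164761
V̂(x̄_st) = 0.208347
SE(x̄_st) = √0.208347 = 0.456451

x̄_st ≈ 65.15, SE ≈ 0.456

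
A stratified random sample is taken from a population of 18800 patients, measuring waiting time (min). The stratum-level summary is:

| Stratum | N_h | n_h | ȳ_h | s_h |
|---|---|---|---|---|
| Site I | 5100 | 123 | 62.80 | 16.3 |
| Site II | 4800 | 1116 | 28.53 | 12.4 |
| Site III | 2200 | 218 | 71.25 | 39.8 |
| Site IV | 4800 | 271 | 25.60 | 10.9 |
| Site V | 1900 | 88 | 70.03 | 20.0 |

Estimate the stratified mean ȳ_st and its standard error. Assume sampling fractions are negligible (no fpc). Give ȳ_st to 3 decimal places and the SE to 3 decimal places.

ȳ_st = Σ W_h ȳ_h = (5100·62.80 + 4800·28.53 + 2200·71.25 + 4800·25.60 + 1900·70.03)/18800 = 46.27186
V̂(ȳ_st) = Σ W_h² s_h²/n_h, with W_h = N_h/N and N = 18800:
  stratum Site I: (5100/18800)²·16.3²/123 = 0.158963
  stratum Site II: (4800/18800)²·12.4²/1116 = 0.00898144
  stratum Site III: (2200/18800)²·39.8²/218 = 0.0995037
  stratum Site IV: (4800/18800)²·10.9²/271 = 0.0285792
  stratum Site V: (1900/18800)²·20.0²/88 = 0.0464268
V̂(ȳ_st) = 0.342454
SE(ȳ_st) = √0.342454 = 0.585195

ȳ_st ≈ 46.272, SE ≈ 0.585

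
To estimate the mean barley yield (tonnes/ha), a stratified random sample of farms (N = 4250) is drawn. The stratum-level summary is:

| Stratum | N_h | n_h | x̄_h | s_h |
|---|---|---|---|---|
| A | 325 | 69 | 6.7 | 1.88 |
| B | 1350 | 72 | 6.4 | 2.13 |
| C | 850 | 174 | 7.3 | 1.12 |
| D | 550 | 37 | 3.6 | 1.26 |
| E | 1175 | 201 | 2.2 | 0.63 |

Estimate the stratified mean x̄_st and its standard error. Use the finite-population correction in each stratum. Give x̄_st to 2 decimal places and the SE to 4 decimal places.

x̄_st ≈ 5.08, SE ≈ 0.0853

x̄_st = Σ W_h x̄_h = (325·6.7 + 1350·6.4 + 850·7.3 + 550·3.6 + 1175·2.2)/4250 = 5.07941
V̂(x̄_st) = Σ W_h² (1 − n_h/N_h) s_h²/n_h, with W_h = N_h/N and N = 4250:
  stratum A: (325/4250)²·(1 − 69/325)·1.88²/69 = 0.000235946
  stratum B: (1350/4250)²·(1 − 72/1350)·2.13²/72 = 0.00601885
  stratum C: (850/4250)²·(1 − 174/850)·1.12²/174 = 0.000229337
  stratum D: (550/4250)²·(1 − 37/550)·1.26²/37 = 0.000670257
  stratum E: (1175/4250)²·(1 − 201/1175)·0.63²/201 = 0.000125113
V̂(x̄_st) = 0.0072795
SE(x̄_st) = √0.0072795 = 0.08532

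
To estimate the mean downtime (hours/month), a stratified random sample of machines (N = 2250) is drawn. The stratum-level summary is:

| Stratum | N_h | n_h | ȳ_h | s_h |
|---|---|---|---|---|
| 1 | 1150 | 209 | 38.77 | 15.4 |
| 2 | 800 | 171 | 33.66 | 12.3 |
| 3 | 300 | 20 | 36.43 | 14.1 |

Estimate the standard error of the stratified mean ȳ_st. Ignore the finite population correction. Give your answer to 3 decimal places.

SE(ȳ_st) ≈ 0.765

V̂(ȳ_st) = Σ W_h² s_h²/n_h, with W_h = N_h/N and N = 2250:
  stratum 1: (1150/2250)²·15.4²/209 = 0.296432
  stratum 2: (800/2250)²·12.3²/171 = 0.111848
  stratum 3: (300/2250)²·14.1²/20 = 0.17672
V̂(ȳ_st) = 0.585001
SE(ȳ_st) = √0.585001 = 0.764853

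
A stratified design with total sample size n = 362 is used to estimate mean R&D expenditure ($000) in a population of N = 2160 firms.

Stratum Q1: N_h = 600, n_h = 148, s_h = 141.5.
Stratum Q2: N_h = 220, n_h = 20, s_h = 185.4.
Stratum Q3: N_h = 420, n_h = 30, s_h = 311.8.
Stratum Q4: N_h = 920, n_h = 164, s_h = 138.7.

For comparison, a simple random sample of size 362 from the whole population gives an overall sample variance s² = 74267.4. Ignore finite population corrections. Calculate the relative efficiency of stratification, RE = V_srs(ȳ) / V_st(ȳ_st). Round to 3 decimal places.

V̂(ȳ_st) = Σ W_h² s_h²/n_h, with W_h = N_h/N and N = 2160:
  stratum Q1: (600/2160)²·141.5²/148 = 10.4387
  stratum Q2: (220/2160)²·185.4²/20 = 17.829
  stratum Q3: (420/2160)²·311.8²/30 = 122.524
  stratum Q4: (920/2160)²·138.7²/164 = 21.2803
V_st = 172.072
V_srs = s²/n = 74267.4/362 = 205.159
Relative efficiency = V_srs / V_st = 205.159/172.072 = 1.1923

RE ≈ 1.192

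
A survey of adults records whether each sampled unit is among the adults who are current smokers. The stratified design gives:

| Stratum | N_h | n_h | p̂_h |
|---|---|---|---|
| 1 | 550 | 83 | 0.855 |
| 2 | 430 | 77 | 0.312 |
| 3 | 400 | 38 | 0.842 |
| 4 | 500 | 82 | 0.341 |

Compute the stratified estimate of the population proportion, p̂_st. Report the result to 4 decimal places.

p̂_st ≈ 0.5913

N = 1880; stratum weights W_h = N_h/N.
p̂_st = Σ W_h p̂_h = (550·0.855 + 430·0.312 + 400·0.842 + 500·0.341)/1880 = 0.59134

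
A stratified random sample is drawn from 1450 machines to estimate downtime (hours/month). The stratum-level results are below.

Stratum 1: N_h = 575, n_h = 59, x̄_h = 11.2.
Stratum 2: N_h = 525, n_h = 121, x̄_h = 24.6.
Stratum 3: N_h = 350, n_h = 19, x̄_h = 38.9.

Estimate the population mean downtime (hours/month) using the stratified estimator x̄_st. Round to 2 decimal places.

N = Σ N_h = 1450. Stratum weights W_h = N_h/N.
x̄_st = (575·11.2 + 525·24.6 + 350·38.9) / 1450 = 22.7379

x̄_st ≈ 22.74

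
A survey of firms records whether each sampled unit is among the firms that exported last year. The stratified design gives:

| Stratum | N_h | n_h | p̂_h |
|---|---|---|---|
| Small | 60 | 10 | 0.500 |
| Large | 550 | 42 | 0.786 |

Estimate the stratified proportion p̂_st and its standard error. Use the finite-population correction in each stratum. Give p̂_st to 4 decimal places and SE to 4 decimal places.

N = 610; stratum weights W_h = N_h/N.
p̂_st = Σ W_h p̂_h = (60·0.500 + 550·0.786)/610 = 0.75787
V̂(p̂_st) = Σ W_h² (1 − n_h/N_h) p̂_h(1−p̂_h)/(n_h−1):
  stratum Small: (60/610)²·(1 − 10/60)·0.500·0.500/9 = 0.000223954
  stratum Large: (550/610)²·(1 − 42/550)·0.786·0.214/41 = 0.00308049
V̂(p̂_st) = 0.00330444; SE = √V̂ = 0.0574843

p̂_st ≈ 0.7579, SE ≈ 0.0575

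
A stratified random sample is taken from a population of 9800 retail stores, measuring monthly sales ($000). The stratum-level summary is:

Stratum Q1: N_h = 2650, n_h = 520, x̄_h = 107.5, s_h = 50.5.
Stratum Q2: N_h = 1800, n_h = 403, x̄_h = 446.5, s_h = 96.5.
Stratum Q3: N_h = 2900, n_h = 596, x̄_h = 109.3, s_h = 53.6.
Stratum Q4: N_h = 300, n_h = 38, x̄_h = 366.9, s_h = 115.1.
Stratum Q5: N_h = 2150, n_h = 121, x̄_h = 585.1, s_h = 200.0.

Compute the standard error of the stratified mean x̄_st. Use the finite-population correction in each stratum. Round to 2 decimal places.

SE(x̄_st) ≈ 4.07

V̂(x̄_st) = Σ W_h² (1 − n_h/N_h) s_h²/n_h, with W_h = N_h/N and N = 9800:
  stratum Q1: (2650/9800)²·(1 − 520/2650)·50.5²/520 = 0.288239
  stratum Q2: (1800/9800)²·(1 − 403/1800)·96.5²/403 = 0.605015
  stratum Q3: (2900/9800)²·(1 − 596/2900)·53.6²/596 = 0.33536
  stratum Q4: (300/9800)²·(1 − 38/300)·115.1²/38 = 0.285323
  stratum Q5: (2150/9800)²·(1 − 121/2150)·200.0²/121 = 15.0156
V̂(x̄_st) = 16.5295
SE(x̄_st) = √16.5295 = 4.06565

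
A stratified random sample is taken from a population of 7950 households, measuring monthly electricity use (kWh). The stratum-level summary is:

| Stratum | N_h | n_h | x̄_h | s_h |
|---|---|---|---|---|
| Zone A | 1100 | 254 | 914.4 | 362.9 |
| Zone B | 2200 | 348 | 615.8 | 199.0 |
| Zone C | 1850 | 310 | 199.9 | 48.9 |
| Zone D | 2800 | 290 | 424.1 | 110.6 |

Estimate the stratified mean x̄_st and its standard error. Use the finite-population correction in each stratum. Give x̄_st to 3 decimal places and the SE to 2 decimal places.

x̄_st ≈ 492.817, SE ≈ 4.47

x̄_st = Σ W_h x̄_h = (1100·914.4 + 2200·615.8 + 1850·199.9 + 2800·424.1)/7950 = 492.81698
V̂(x̄_st) = Σ W_h² (1 − n_h/N_h) s_h²/n_h, with W_h = N_h/N and N = 7950:
  stratum Zone A: (1100/7950)²·(1 − 254/1100)·362.9²/254 = 7.6343
  stratum Zone B: (2200/7950)²·(1 − 348/2200)·199.0²/348 = 7.33595
  stratum Zone C: (1850/7950)²·(1 − 310/1850)·48.9²/310 = 0.347708
  stratum Zone D: (2800/7950)²·(1 − 290/2800)·110.6²/290 = 4.6904
V̂(x̄_st) = 20.0084
SE(x̄_st) = √20.0084 = 4.47307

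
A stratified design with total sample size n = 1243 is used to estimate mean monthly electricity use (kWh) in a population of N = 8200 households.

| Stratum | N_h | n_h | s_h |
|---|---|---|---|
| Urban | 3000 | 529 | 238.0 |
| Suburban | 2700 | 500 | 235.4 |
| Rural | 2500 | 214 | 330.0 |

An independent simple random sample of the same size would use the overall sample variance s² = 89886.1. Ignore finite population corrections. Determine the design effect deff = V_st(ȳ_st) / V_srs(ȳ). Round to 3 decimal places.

deff ≈ 1.018

V̂(ȳ_st) = Σ W_h² s_h²/n_h, with W_h = N_h/N and N = 8200:
  stratum Urban: (3000/8200)²·238.0²/529 = 14.3322
  stratum Suburban: (2700/8200)²·235.4²/500 = 12.0155
  stratum Rural: (2500/8200)²·330.0²/214 = 47.3006
V_st = 73.6483
V_srs = s²/n = 89886.1/1243 = 72.3138
deff = V_st / V_srs = 73.6483/72.3138 = 1.0185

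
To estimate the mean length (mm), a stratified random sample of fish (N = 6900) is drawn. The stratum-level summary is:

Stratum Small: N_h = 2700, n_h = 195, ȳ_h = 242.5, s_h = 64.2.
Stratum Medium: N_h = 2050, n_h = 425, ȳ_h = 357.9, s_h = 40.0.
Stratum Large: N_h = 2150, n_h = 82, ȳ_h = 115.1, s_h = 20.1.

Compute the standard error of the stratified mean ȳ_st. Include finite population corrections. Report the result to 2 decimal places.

V̂(ȳ_st) = Σ W_h² (1 − n_h/N_h) s_h²/n_h, with W_h = N_h/N and N = 6900:
  stratum Small: (2700/6900)²·(1 − 195/2700)·64.2²/195 = 3.00268
  stratum Medium: (2050/6900)²·(1 − 425/2050)·40.0²/425 = 0.263415
  stratum Large: (2150/6900)²·(1 − 82/2150)·20.1²/82 = 0.460118
V̂(ȳ_st) = 3.72621
SE(ȳ_st) = √3.72621 = 1.93034

SE(ȳ_st) ≈ 1.93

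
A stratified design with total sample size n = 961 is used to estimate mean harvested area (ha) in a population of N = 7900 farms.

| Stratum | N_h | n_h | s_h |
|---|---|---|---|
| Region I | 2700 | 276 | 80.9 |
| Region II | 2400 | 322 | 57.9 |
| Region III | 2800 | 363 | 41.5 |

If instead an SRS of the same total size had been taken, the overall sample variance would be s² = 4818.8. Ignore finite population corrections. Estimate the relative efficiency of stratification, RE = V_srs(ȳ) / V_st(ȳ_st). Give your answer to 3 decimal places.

V̂(ȳ_st) = Σ W_h² s_h²/n_h, with W_h = N_h/N and N = 7900:
  stratum Region I: (2700/7900)²·80.9²/276 = 2.76988
  stratum Region II: (2400/7900)²·57.9²/322 = 0.960881
  stratum Region III: (2800/7900)²·41.5²/363 = 0.596007
V_st = 4.32677
V_srs = s²/n = 4818.8/961 = 5.01436
Relative efficiency = V_srs / V_st = 5.01436/4.32677 = 1.1589

RE ≈ 1.159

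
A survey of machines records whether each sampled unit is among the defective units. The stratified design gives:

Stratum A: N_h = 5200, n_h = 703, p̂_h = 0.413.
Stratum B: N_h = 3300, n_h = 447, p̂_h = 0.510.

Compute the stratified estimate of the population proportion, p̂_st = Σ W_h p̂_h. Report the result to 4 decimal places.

N = 8500; stratum weights W_h = N_h/N.
p̂_st = Σ W_h p̂_h = (5200·0.413 + 3300·0.510)/8500 = 0.45066

p̂_st ≈ 0.4507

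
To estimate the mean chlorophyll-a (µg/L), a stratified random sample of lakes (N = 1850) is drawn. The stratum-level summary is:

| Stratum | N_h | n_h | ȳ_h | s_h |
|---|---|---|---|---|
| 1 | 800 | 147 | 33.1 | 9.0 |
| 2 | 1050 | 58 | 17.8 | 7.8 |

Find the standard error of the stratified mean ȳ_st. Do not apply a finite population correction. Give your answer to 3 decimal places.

V̂(ȳ_st) = Σ W_h² s_h²/n_h, with W_h = N_h/N and N = 1850:
  stratum 1: (800/1850)²·9.0²/147 = 0.10304
  stratum 2: (1050/1850)²·7.8²/58 = 0.337906
V̂(ȳ_st) = 0.440946
SE(ȳ_st) = √0.440946 = 0.664038

SE(ȳ_st) ≈ 0.664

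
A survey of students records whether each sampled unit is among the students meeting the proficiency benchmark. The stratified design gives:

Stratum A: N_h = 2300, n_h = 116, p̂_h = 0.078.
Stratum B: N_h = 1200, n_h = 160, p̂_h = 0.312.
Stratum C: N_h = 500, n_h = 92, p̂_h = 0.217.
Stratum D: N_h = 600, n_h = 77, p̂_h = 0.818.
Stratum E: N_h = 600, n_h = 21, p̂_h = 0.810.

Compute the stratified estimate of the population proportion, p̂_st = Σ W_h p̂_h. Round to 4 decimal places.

p̂_st ≈ 0.3152

N = 5200; stratum weights W_h = N_h/N.
p̂_st = Σ W_h p̂_h = (2300·0.078 + 1200·0.312 + 500·0.217 + 600·0.818 + 600·0.810)/5200 = 0.31521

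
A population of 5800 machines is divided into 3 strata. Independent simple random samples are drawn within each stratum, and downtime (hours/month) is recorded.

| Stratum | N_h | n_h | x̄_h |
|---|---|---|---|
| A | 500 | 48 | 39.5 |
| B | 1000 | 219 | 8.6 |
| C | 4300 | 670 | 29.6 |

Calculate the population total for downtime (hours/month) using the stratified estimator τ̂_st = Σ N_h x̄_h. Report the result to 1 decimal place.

τ̂_st = Σ N_h x̄_h = 500·39.5 + 1000·8.6 + 4300·29.6 = 155630.0

τ̂_st ≈ 155630.0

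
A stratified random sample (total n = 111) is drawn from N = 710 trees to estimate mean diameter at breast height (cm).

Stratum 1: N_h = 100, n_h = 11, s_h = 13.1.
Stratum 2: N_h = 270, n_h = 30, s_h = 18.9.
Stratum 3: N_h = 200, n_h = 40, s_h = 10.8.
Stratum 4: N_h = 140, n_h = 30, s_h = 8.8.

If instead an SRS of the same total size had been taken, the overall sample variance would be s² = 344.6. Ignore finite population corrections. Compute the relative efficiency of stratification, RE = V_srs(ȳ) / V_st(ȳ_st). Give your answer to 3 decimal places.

V̂(ȳ_st) = Σ W_h² s_h²/n_h, with W_h = N_h/N and N = 710:
  stratum 1: (100/710)²·13.1²/11 = 0.30948
  stratum 2: (270/710)²·18.9²/30 = 1.72192
  stratum 3: (200/710)²·10.8²/40 = 0.231383
  stratum 4: (140/710)²·8.8²/30 = 0.100365
V_st = 2.36315
V_srs = s²/n = 344.6/111 = 3.1045
Relative efficiency = V_srs / V_st = 3.1045/2.36315 = 1.3137

RE ≈ 1.314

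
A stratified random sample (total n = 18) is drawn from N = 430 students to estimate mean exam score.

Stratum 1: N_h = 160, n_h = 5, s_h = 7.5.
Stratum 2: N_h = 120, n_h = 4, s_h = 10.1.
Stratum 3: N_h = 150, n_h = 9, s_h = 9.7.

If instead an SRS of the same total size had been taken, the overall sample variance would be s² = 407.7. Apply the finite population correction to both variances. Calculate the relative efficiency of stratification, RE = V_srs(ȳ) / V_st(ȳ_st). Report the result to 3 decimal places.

V̂(ȳ_st) = Σ W_h² (1 − n_h/N_h) s_h²/n_h, with W_h = N_h/N and N = 430:
  stratum 1: (160/430)²·(1 − 5/160)·7.5²/5 = 1.50892
  stratum 2: (120/430)²·(1 − 4/120)·10.1²/4 = 1.91993
  stratum 3: (150/430)²·(1 − 9/150)·9.7²/9 = 1.19584
V_st = 4.6247
V_srs = (1 − 18/430)·407.7/18 = 21.7019
Relative efficiency = V_srs / V_st = 21.7019/4.6247 = 4.6926

RE ≈ 4.693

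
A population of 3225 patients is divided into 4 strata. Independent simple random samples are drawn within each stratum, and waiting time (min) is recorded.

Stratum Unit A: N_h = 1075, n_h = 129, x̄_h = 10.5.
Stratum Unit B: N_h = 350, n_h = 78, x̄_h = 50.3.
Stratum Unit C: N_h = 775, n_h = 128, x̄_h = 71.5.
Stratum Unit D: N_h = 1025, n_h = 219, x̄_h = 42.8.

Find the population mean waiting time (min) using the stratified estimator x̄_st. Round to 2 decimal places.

x̄_st ≈ 39.74

N = Σ N_h = 3225. Stratum weights W_h = N_h/N.
x̄_st = (1075·10.5 + 350·50.3 + 775·71.5 + 1025·42.8) / 3225 = 39.7442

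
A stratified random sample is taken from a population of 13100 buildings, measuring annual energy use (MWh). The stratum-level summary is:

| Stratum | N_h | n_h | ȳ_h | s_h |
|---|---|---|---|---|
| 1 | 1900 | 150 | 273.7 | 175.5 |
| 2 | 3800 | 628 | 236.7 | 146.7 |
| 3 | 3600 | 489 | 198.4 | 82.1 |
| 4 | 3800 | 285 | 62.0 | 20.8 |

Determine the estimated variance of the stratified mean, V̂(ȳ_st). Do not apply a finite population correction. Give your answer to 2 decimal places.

V̂(ȳ_st) = Σ W_h² s_h²/n_h, with W_h = N_h/N and N = 13100:
  stratum 1: (1900/13100)²·175.5²/150 = 4.31944
  stratum 2: (3800/13100)²·146.7²/628 = 2.88353
  stratum 3: (3600/13100)²·82.1²/489 = 1.04097
  stratum 4: (3800/13100)²·20.8²/285 = 0.127734
V̂(ȳ_st) = 8.37168

V̂(ȳ_st) ≈ 8.37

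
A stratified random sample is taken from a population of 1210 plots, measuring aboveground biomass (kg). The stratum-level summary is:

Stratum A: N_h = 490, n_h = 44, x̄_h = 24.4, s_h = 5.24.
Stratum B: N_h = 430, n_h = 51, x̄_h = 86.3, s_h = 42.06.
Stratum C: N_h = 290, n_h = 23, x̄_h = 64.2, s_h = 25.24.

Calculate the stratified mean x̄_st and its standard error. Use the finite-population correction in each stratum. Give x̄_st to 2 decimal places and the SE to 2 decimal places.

x̄_st = Σ W_h x̄_h = (490·24.4 + 430·86.3 + 290·64.2)/1210 = 55.93636
V̂(x̄_st) = Σ W_h² (1 − n_h/N_h) s_h²/n_h, with W_h = N_h/N and N = 1210:
  stratum A: (490/1210)²·(1 − 44/490)·5.24²/44 = 0.0931473
  stratum B: (430/1210)²·(1 − 51/430)·42.06²/51 = 3.86105
  stratum C: (290/1210)²·(1 − 23/290)·25.24²/23 = 1.46484
V̂(x̄_st) = 5.41903
SE(x̄_st) = √5.41903 = 2.32788

x̄_st ≈ 55.94, SE ≈ 2.33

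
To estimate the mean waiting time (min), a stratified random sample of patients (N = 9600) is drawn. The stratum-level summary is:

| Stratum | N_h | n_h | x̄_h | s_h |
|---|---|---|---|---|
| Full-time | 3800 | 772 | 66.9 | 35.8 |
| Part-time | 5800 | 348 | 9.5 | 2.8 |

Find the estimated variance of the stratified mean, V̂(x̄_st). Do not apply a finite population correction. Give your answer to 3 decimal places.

V̂(x̄_st) ≈ 0.268

V̂(x̄_st) = Σ W_h² s_h²/n_h, with W_h = N_h/N and N = 9600:
  stratum Full-time: (3800/9600)²·35.8²/772 = 0.26012
  stratum Part-time: (5800/9600)²·2.8²/348 = 0.00822338
V̂(x̄_st) = 0.268343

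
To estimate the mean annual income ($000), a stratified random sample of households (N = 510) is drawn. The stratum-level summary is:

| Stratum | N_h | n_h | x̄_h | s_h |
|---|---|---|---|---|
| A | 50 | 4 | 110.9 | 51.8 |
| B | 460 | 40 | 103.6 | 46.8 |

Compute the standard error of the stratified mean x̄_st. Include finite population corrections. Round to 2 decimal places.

V̂(x̄_st) = Σ W_h² (1 − n_h/N_h) s_h²/n_h, with W_h = N_h/N and N = 510:
  stratum A: (50/510)²·(1 − 4/50)·51.8²/4 = 5.93181
  stratum B: (460/510)²·(1 − 40/460)·46.8²/40 = 40.6723
V̂(x̄_st) = 46.6041
SE(x̄_st) = √46.6041 = 6.82672

SE(x̄_st) ≈ 6.83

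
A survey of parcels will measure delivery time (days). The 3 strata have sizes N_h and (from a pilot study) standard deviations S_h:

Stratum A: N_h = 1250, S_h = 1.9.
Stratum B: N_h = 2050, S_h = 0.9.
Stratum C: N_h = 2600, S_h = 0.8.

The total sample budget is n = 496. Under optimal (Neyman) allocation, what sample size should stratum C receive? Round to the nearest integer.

164

Neyman allocation: n_h = n · N_h S_h / Σ N_i S_i, with n = 496.
  stratum A: N_h·S_h = 1250·1.9 = 2375.00
  stratum B: N_h·S_h = 2050·0.9 = 1845.00
  stratum C: N_h·S_h = 2600·0.8 = 2080.00
Σ N_h S_h = 6300.00
n for stratum C = 496·2080.00/6300.00 = 163.759 → 164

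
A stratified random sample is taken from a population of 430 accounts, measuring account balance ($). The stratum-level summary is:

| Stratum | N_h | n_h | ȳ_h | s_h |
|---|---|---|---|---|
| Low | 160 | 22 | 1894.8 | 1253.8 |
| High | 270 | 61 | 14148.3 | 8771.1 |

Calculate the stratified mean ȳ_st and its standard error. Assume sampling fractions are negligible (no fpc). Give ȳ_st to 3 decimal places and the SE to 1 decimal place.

ȳ_st ≈ 9588.858, SE ≈ 712.1

ȳ_st = Σ W_h ȳ_h = (160·1894.8 + 270·14148.3)/430 = 9588.85814
V̂(ȳ_st) = Σ W_h² s_h²/n_h, with W_h = N_h/N and N = 430:
  stratum Low: (160/430)²·1253.8²/22 = 9893.2
  stratum High: (270/430)²·8771.1²/61 = 497243
V̂(ȳ_st) = 507136
SE(ȳ_st) = √507136 = 712.135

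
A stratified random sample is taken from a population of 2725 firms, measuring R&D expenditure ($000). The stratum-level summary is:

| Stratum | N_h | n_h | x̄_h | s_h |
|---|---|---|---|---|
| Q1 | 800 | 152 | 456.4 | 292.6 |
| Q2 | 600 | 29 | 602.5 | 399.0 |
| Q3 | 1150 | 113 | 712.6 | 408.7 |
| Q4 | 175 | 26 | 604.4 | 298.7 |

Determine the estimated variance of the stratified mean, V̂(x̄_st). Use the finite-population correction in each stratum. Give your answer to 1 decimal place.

V̂(x̄_st) = Σ W_h² (1 − n_h/N_h) s_h²/n_h, with W_h = N_h/N and N = 2725:
  stratum Q1: (800/2725)²·(1 − 152/800)·292.6²/152 = 39.3221
  stratum Q2: (600/2725)²·(1 − 29/600)·399.0²/29 = 253.281
  stratum Q3: (1150/2725)²·(1 − 113/1150)·408.7²/113 = 237.397
  stratum Q4: (175/2725)²·(1 − 26/175)·298.7²/26 = 12.05
V̂(x̄_st) = 542.049

V̂(x̄_st) ≈ 542.0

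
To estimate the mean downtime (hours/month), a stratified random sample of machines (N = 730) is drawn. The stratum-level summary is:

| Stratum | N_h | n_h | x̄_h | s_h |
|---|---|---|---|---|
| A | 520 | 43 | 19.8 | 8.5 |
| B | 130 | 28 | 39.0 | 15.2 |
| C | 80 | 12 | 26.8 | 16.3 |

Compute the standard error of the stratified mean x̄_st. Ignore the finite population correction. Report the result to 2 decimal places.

V̂(x̄_st) = Σ W_h² s_h²/n_h, with W_h = N_h/N and N = 730:
  stratum A: (520/730)²·8.5²/43 = 0.852571
  stratum B: (130/730)²·15.2²/28 = 0.26168
  stratum C: (80/730)²·16.3²/12 = 0.265906
V̂(x̄_st) = 1.38016
SE(x̄_st) = √1.38016 = 1.1748

SE(x̄_st) ≈ 1.17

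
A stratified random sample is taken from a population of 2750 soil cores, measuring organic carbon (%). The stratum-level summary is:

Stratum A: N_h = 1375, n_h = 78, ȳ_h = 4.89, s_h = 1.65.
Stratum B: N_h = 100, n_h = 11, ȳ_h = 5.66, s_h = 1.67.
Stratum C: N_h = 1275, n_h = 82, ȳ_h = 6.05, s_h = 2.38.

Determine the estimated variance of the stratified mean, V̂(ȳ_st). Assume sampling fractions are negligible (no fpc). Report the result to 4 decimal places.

V̂(ȳ_st) ≈ 0.0239

V̂(ȳ_st) = Σ W_h² s_h²/n_h, with W_h = N_h/N and N = 2750:
  stratum A: (1375/2750)²·1.65²/78 = 0.00872596
  stratum B: (100/2750)²·1.67²/11 = 0.000335255
  stratum C: (1275/2750)²·2.38²/82 = 0.0148489
V̂(ȳ_st) = 0.0239101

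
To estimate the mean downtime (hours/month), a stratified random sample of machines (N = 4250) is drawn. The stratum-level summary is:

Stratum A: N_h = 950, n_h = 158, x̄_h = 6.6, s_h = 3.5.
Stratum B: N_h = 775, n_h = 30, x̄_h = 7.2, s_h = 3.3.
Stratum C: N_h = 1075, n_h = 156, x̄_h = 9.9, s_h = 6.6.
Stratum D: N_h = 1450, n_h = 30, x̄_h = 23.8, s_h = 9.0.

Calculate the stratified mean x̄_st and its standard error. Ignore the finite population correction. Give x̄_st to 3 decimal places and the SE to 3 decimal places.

x̄_st ≈ 13.412, SE ≈ 0.590

x̄_st = Σ W_h x̄_h = (950·6.6 + 775·7.2 + 1075·9.9 + 1450·23.8)/4250 = 13.41235
V̂(x̄_st) = Σ W_h² s_h²/n_h, with W_h = N_h/N and N = 4250:
  stratum A: (950/4250)²·3.5²/158 = 0.0038739
  stratum B: (775/4250)²·3.3²/30 = 0.0120707
  stratum C: (1075/4250)²·6.6²/156 = 0.017865
  stratum D: (1450/4250)²·9.0²/30 = 0.314284
V̂(x̄_st) = 0.348093
SE(x̄_st) = √0.348093 = 0.589994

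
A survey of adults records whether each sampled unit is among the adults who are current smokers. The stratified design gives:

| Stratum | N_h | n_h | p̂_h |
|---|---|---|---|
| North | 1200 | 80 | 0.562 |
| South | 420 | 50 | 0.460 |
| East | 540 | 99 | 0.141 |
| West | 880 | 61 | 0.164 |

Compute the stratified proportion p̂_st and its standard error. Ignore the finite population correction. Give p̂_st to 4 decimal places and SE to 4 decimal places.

N = 3040; stratum weights W_h = N_h/N.
p̂_st = Σ W_h p̂_h = (1200·0.562 + 420·0.460 + 540·0.141 + 880·0.164)/3040 = 0.35791
V̂(p̂_st) = Σ W_h² p̂_h(1−p̂_h)/(n_h−1):
  stratum North: (1200/3040)²·0.562·0.438/79 = 0.000485511
  stratum South: (420/3040)²·0.460·0.540/49 = 9.67625e-05
  stratum East: (540/3040)²·0.141·0.859/98 = 3.89966e-05
  stratum West: (880/3040)²·0.164·0.836/60 = 0.000191477
V̂(p̂_st) = 0.000812747; SE = √V̂ = 0.0285087

p̂_st ≈ 0.3579, SE ≈ 0.0285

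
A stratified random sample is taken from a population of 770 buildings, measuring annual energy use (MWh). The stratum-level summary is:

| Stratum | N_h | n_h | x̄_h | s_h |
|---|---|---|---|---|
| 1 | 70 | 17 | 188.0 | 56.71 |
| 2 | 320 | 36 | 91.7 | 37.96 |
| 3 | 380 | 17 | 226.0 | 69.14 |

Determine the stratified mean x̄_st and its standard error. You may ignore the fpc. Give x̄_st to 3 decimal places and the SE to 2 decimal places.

x̄_st ≈ 166.732, SE ≈ 8.77

x̄_st = Σ W_h x̄_h = (70·188.0 + 320·91.7 + 380·226.0)/770 = 166.73247
V̂(x̄_st) = Σ W_h² s_h²/n_h, with W_h = N_h/N and N = 770:
  stratum 1: (70/770)²·56.71²/17 = 1.56345
  stratum 2: (320/770)²·37.96²/36 = 6.91303
  stratum 3: (380/770)²·69.14²/17 = 68.485
V̂(x̄_st) = 76.9615
SE(x̄_st) = √76.9615 = 8.77277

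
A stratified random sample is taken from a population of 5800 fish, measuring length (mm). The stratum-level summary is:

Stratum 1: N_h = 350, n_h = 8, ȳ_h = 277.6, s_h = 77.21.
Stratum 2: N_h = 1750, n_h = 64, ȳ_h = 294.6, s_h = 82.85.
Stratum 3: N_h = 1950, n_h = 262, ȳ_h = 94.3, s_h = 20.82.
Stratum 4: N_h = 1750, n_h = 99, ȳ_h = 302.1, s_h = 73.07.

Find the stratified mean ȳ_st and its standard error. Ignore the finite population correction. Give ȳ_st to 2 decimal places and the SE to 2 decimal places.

ȳ_st = Σ W_h ȳ_h = (350·277.6 + 1750·294.6 + 1950·94.3 + 1750·302.1)/5800 = 228.49483
V̂(ȳ_st) = Σ W_h² s_h²/n_h, with W_h = N_h/N and N = 5800:
  stratum 1: (350/5800)²·77.21²/8 = 2.71355
  stratum 2: (1750/5800)²·82.85²/64 = 9.76394
  stratum 3: (1950/5800)²·20.82²/262 = 0.187014
  stratum 4: (1750/5800)²·73.07²/99 = 4.90979
V̂(ȳ_st) = 17.5743
SE(ȳ_st) = √17.5743 = 4.19217

ȳ_st ≈ 228.49, SE ≈ 4.19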